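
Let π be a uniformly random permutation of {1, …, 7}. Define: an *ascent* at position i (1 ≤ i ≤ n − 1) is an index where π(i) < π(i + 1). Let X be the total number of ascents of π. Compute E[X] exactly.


Write X = Σ X_I over i = 1, …, 6, with X_I the indicator of one ascent.
There are 6 indicators.
For each fixed i, the pair (π(i), π(i+1)) is a uniformly random ordered pair of distinct values from {1, …, 7}; by symmetry P[π(i) < π(i+1)] = 1/2.
By linearity: E[X] = 6 · (1/2) = (7 − 1) · (1/2) = 3 ≈ 3.0000.

E[X] = 3 = 3.0000.


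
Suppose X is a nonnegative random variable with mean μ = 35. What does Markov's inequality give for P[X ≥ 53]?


μ = E[X] = 35, a = 53.
Markov: P[X ≥ 53] ≤ μ/a = (35)/53 = 35/53.
Numerically: ≈ 0.66038.
(Since a = 53 > μ = 35.00000, the bound 35/53 is < 1 and informative.)

P[X ≥ 53] ≤ 35/53 ≈ 0.66038.


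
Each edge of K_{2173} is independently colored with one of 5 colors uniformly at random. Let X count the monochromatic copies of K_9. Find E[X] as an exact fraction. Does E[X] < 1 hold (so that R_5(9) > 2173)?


E[X] = C(2173, 9) · 5^{1 − 36} = 2927993888115921319674265 · 5^{−35} = 2927993888115921319674265/2910383045673370361328125.
As a reduced fraction: E[X] = 585598777623184263934853/582076609134674072265625 ≈ 1.0061.
Is E[X] < 1? NO.
Since E[X] ≥ 1, the first-moment bound is inconclusive at n = 2173; it does NOT by itself certify R_5(9) > 2173.

E[X] = 585598777623184263934853/582076609134674072265625 ≈ 1.0061; E[X] ≥ 1; first-moment method inconclusive here.


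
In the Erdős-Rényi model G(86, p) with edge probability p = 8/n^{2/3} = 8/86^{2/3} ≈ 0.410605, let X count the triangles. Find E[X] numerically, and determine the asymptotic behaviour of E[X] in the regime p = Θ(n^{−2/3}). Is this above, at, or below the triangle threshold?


Number of potential triangles: C(86, 3) = 102340.
Each occurs with probability p³ ≈ (0.410605)³ ≈ 6.92266090e-02.
By linearity: E[X] = C(86, 3)·p³ ≈ 102340 · 6.92266090e-02 ≈ 7084.651163.
Since α = 2/3 < 1, p = c/n^{2/3} ≫ 1/n is above the triangle threshold p ~ 1/n. Asymptotically E[X] ~ (c³/6)·n^{3(1−α)} = (8³/6)·n^{1} → ∞; triangles are abundant w.h.p.

E[X] ≈ 7084.651163; in regime p = Θ(1/n^{2/3}) E[X] diverges (above the triangle threshold p ~ 1/n).


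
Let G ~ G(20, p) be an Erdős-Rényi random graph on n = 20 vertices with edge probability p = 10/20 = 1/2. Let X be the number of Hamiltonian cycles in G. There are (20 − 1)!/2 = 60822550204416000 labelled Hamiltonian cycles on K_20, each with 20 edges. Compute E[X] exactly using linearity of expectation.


K_20 has (20 − 1)!/2 = 60822550204416000 labelled Hamiltonian cycles.
For each such Hamiltonian cycle H, let X_H = 1 if all 20 edges of H are present in G. Then P[X_H = 1] = p^{20} = (1/2)^{20} = 1/1048576.
Summing the indicators: E[X] = Σ_H E[X_H] = 60822550204416000 · p^{20} = 60822550204416000 · 1/1048576 = 1856156927625/32.
Numerically: E[X] ≈ 5.8e+10.

E[X] = 60822550204416000 · (1/2)^{20} = 1856156927625/32 ≈ 5.8e+10.


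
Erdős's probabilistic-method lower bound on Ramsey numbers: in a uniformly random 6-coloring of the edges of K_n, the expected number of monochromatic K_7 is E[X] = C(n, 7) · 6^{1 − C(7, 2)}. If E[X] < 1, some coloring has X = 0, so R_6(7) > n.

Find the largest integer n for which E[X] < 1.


We need C(n, 7) · 6^{1 − 21} < 1, i.e. C(n, 7) < 6^{21 − 1} = 3656158440062976.
Check values of n near the boundary:
  n = 562: C(562, 7) = 3384017972944752; 3384017972944752 < 3656158440062976? YES
  n = 563: C(563, 7) = 3426622515769596; 3426622515769596 < 3656158440062976? YES
  n = 564: C(564, 7) = 3469685994423792; 3469685994423792 < 3656158440062976? YES
  n = 565: C(565, 7) = 3513212521235560; 3513212521235560 < 3656158440062976? YES
  n = 566: C(566, 7) = 3557206237959440; 3557206237959440 < 3656158440062976? YES
  n = 567: C(567, 7) = 3601671315933933; 3601671315933933 < 3656158440062976? YES
  n = 568: C(568, 7) = 3646611956239704; 3646611956239704 < 3656158440062976? YES
  n = 569: C(569, 7) = 3692032389858348; 3692032389858348 < 3656158440062976? NO
  n = 570: C(570, 7) = 3737936877831720; 3737936877831720 < 3656158440062976? NO
The largest n with C(n, 7) < 3656158440062976 is n = 568 (where E[X] = 16882462760369/16926659444736 ≈ 0.997389). Hence R_6(7) > 568, i.e. R_6(7) ≥ 569.

Largest n = 568; hence R_6(7) > 568.


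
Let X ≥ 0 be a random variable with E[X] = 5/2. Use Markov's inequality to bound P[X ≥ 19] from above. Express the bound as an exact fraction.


μ = E[X] = 5/2, a = 19.
Markov: P[X ≥ 19] ≤ μ/a = (5/2)/19 = 5/38.
Numerically: ≈ 0.131579.
(Since a = 19 > μ = 2.500000, the bound 5/38 is < 1 and informative.)

P[X ≥ 19] ≤ 5/38 ≈ 0.131579.


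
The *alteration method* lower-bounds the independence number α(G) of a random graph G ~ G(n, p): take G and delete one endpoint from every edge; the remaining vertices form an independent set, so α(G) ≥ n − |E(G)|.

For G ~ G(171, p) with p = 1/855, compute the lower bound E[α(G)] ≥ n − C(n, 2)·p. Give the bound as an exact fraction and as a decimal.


E[|E(G)|] = C(171, 2)·p = 14535 · (1/855) = 17.
E[α(G)] ≥ n − E[|E(G)|] = 171 − 17 = 154.
Numerically: ≈ 154.00000.
(This is only a lower bound; the true E[α(G)] may be larger.)

E[α(G)] ≥ 154 ≈ 154.00000.


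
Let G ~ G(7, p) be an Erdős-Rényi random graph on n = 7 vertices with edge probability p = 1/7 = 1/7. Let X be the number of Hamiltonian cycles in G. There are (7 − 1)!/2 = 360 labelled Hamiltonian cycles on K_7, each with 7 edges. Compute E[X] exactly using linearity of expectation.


K_7 has (7 − 1)!/2 = 360 labelled Hamiltonian cycles.
For each such Hamiltonian cycle H, let X_H = 1 if all 7 edges of H are present in G. Then P[X_H = 1] = p^{7} = (1/7)^{7} = 1/823543.
By linearity: E[X] = Σ_H E[X_H] = 360 · p^{7} = 360 · 1/823543 = 360/823543.
Numerically: E[X] ≈ 0.000437.

E[X] = 360 · (1/7)^{7} = 360/823543 ≈ 0.000437.


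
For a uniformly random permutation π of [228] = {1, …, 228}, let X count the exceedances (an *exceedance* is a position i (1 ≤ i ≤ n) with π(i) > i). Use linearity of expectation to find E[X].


Write X = Σ_{i=1}^{228} X_i, where X_i = 1_{π(i) > i}.
For each fixed i, π(i) is uniform over {1, …, 228} (marginal of a uniform permutation), so P[π(i) > i] = (n − i)/n. Summing: Σ_{i=1}^{228} (n − i)/n = (0 + 1 + … + 227)/228 = 228(228 − 1)/(2·228) = (228 − 1)/2.
Hence E[X] = Σ_{i=1}^{228} (228 − i)/228 = 227/2 ≈ 113.500000.

E[X] = 227/2 = 113.500000.


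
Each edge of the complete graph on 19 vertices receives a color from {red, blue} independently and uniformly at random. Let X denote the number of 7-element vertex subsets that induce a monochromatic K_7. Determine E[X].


Let X = Σ_S X_S over the C(19, 7) = 50388 subsets S of size 7, where X_S = 1 if the K_7 on S is monochromatic.
For a fixed S, the K_7 on S has C(7, 2) = 21 edges. P[all 21 edges red] = (1/2)^21, and likewise for blue, so P[monochromatic] = 2·(1/2)^21 = 2^{1 − 21} = 1/1048576.
Summing: E[X] = C(19, 7) · 2^{1 − 21} = 50388 · 1/1048576 = 12597/262144.
Numerically: E[X] ≈ 0.048054.

E[X] = C(19,7)·2^(1−C(7,2)) = 12597/262144 ≈ 0.048054.


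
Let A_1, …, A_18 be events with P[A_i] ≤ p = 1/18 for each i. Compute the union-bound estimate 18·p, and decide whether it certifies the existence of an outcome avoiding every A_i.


Union bound: P[∪_{i=1}^{18} A_i] ≤ Σ_i P[A_i] ≤ 18·p = 18·(1/18) = 1.
Numerically: 1 ≈ 1.0000000.
Is 1 < 1? NO.
Since the bound 1 is ≥ 1, the union bound is uninformative here; it does NOT by itself certify existence.

18·p = 1 ≈ 1.0000000; existence NOT certified by the union bound.


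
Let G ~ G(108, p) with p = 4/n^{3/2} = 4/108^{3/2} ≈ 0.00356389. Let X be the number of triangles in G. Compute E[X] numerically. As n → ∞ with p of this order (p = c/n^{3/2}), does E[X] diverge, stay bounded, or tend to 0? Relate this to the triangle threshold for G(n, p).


Number of potential triangles: C(108, 3) = 204156.
Each occurs with probability p³ ≈ (0.00356389)³ ≈ 4.52660996e-08.
By linearity: E[X] = C(108, 3)·p³ ≈ 204156 · 4.52660996e-08 ≈ 0.009241.
Since α = 3/2 > 1, p = c/n^{3/2} = o(1/n) is below the triangle threshold p ~ 1/n. Asymptotically E[X] ~ (c³/6)·n^{3(1−α)} = (4³/6)·n^{-1.5} → 0, so by Markov's inequality G has no triangles w.h.p.

E[X] ≈ 0.009241; in regime p = Θ(1/n^{3/2}) E[X] tends to 0 (below the triangle threshold p ~ 1/n).


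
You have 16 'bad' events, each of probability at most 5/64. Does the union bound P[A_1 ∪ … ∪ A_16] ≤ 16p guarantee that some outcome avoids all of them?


Union bound: P[∪_{i=1}^{16} A_i] ≤ Σ_i P[A_i] ≤ 16·p = 16·(5/64) = 5/4.
Numerically: 5/4 ≈ 1.2500000.
Is 5/4 < 1? NO.
Since the bound 5/4 is ≥ 1, the union bound is uninformative here; it does NOT by itself certify existence.

16·p = 5/4 ≈ 1.2500000; existence NOT certified by the union bound.


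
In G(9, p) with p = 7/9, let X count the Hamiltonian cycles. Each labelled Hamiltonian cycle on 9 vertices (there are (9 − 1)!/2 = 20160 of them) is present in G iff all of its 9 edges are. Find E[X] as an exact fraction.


K_9 has (9 − 1)!/2 = 20160 labelled Hamiltonian cycles.
For each such Hamiltonian cycle H, let X_H = 1 if all 9 edges of H are present in G. Then P[X_H = 1] = p^{9} = (7/9)^{9} = 40353607/387420489.
By linearity of expectation: E[X] = Σ_H E[X_H] = 20160 · p^{9} = 20160 · 40353607/387420489 = 90392079680/43046721.
Numerically: E[X] ≈ 2.1e+03.

E[X] = 20160 · (7/9)^{9} = 90392079680/43046721 ≈ 2.1e+03.


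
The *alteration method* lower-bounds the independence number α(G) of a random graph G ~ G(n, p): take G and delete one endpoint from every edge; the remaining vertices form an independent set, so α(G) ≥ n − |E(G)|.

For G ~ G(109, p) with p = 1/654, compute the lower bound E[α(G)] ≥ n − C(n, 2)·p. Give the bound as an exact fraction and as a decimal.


E[|E(G)|] = C(109, 2)·p = 5886 · (1/654) = 9.
E[α(G)] ≥ n − E[|E(G)|] = 109 − 9 = 100.
Numerically: ≈ 100.00000.
(This is only a lower bound; the true E[α(G)] may be larger.)

E[α(G)] ≥ 100 ≈ 100.00000.


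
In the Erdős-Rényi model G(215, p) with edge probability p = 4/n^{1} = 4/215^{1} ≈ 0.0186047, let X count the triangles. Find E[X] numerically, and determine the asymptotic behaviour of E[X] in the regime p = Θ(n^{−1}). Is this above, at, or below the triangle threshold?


Number of potential triangles: C(215, 3) = 1633355.
Each occurs with probability p³ ≈ (0.0186047)³ ≈ 6.43968456e-06.
By linearity: E[X] = C(215, 3)·p³ ≈ 1633355 · 6.43968456e-06 ≈ 10.518291.
Here α = 1, so p = 4/n is exactly at the triangle threshold p ~ 1/n. Asymptotically E[X] → c³/6 = 4³/6 = 32/3 ≈ 10.666667, a bounded constant. In this regime the triangle count is asymptotically Poisson(c³/6).

E[X] ≈ 10.518291; in regime p = Θ(1/n^{1}) E[X] stays bounded (at the triangle threshold p ~ 1/n).


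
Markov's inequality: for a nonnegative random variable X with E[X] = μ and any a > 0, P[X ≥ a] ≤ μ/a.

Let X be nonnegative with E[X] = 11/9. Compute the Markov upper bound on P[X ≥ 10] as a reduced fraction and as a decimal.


μ = E[X] = 11/9, a = 10.
Markov: P[X ≥ 10] ≤ μ/a = (11/9)/10 = 11/90.
Numerically: ≈ 0.122.
(Since a = 10 > μ = 1.222, the bound 11/90 is < 1 and informative.)

P[X ≥ 10] ≤ 11/90 ≈ 0.122.


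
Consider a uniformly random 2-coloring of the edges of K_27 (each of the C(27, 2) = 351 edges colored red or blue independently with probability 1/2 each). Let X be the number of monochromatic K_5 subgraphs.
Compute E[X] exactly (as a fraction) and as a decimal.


Let X = Σ_S X_S over the C(27, 5) = 80730 subsets S of size 5, where X_S = 1 if the K_5 on S is monochromatic.
For a fixed S, the K_5 on S has C(5, 2) = 10 edges. P[all 10 edges red] = (1/2)^10, and likewise for blue, so P[monochromatic] = 2·(1/2)^10 = 2^{1 − 10} = 1/512.
By linearity of expectation: E[X] = C(27, 5) · 2^{1 − 10} = 80730 · 1/512 = 40365/256.
Numerically: E[X] ≈ 157.676.

E[X] = C(27,5)·2^(1−C(5,2)) = 40365/256 ≈ 157.676.


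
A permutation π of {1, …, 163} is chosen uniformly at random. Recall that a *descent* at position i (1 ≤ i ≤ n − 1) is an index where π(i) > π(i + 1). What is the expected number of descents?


Write X = Σ X_I over i = 1, …, 162, with X_I the indicator of one descent.
There are 162 indicators.
For each fixed i, the pair (π(i), π(i+1)) is a uniformly random ordered pair of distinct values from {1, …, 163}; by symmetry P[π(i) > π(i+1)] = 1/2.
By linearity: E[X] = 162 · (1/2) = (163 − 1) · (1/2) = 81 ≈ 81.000.

E[X] = 81 = 81.000.


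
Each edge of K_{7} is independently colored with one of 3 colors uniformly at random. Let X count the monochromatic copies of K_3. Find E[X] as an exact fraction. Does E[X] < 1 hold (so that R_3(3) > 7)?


E[X] = C(7, 3) · 3^{1 − 3} = 35 · 3^{−2} = 35/9.
As a reduced fraction: E[X] = 35/9 ≈ 3.889.
Is E[X] < 1? NO.
Since E[X] ≥ 1, the first-moment bound is inconclusive at n = 7; it does NOT by itself certify R_3(3) > 7.

E[X] = 35/9 ≈ 3.889; E[X] ≥ 1; first-moment method inconclusive here.


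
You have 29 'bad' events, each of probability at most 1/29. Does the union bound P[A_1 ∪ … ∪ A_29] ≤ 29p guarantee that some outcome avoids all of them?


Union bound: P[∪_{i=1}^{29} A_i] ≤ Σ_i P[A_i] ≤ 29·p = 29·(1/29) = 1.
Numerically: 1 ≈ 1.0000.
Is 1 < 1? NO.
Since the bound 1 is ≥ 1, the union bound is uninformative here; it does NOT by itself certify existence.

29·p = 1 ≈ 1.0000; existence NOT certified by the union bound.


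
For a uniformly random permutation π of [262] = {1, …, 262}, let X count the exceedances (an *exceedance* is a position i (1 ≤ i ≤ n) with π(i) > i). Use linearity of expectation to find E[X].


Write X = Σ_{i=1}^{262} X_i, where X_i = 1_{π(i) > i}.
For each fixed i, π(i) is uniform over {1, …, 262} (marginal of a uniform permutation), so P[π(i) > i] = (n − i)/n. Summing: Σ_{i=1}^{262} (n − i)/n = (0 + 1 + … + 261)/262 = 262(262 − 1)/(2·262) = (262 − 1)/2.
Hence E[X] = Σ_{i=1}^{262} (262 − i)/262 = 261/2 ≈ 130.500000.

E[X] = 261/2 = 130.500000.


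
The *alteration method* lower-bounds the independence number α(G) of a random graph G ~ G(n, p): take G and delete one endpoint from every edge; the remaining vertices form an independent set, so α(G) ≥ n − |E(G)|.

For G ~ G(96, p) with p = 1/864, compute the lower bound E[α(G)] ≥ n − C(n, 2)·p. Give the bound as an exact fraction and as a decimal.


E[|E(G)|] = C(96, 2)·p = 4560 · (1/864) = 95/18.
E[α(G)] ≥ n − E[|E(G)|] = 96 − 95/18 = 1633/18.
Numerically: ≈ 90.722.
(This is only a lower bound; the true E[α(G)] may be larger.)

E[α(G)] ≥ 1633/18 ≈ 90.722.


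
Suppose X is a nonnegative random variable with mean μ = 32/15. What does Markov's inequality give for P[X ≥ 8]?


μ = E[X] = 32/15, a = 8.
Markov: P[X ≥ 8] ≤ μ/a = (32/15)/8 = 4/15.
Numerically: ≈ 0.26667.
(Since a = 8 > μ = 2.13333, the bound 4/15 is < 1 and informative.)

P[X ≥ 8] ≤ 4/15 ≈ 0.26667.


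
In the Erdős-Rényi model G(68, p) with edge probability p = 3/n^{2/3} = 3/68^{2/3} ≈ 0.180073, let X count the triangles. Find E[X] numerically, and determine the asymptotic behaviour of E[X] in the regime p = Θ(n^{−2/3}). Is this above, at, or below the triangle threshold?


Number of potential triangles: C(68, 3) = 50116.
Each occurs with probability p³ ≈ (0.180073)³ ≈ 5.83910035e-03.
By linearity: E[X] = C(68, 3)·p³ ≈ 50116 · 5.83910035e-03 ≈ 292.632353.
Since α = 2/3 < 1, p = c/n^{2/3} ≫ 1/n is above the triangle threshold p ~ 1/n. Asymptotically E[X] ~ (c³/6)·n^{3(1−α)} = (3³/6)·n^{1} → ∞; triangles are abundant w.h.p.

E[X] ≈ 292.632353; in regime p = Θ(1/n^{2/3}) E[X] diverges (above the triangle threshold p ~ 1/n).


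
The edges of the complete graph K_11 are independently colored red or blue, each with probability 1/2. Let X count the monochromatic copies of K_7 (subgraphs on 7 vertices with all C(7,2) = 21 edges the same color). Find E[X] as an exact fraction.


Let X = Σ_S X_S over the C(11, 7) = 330 subsets S of size 7, where X_S = 1 if the K_7 on S is monochromatic.
For a fixed S, the K_7 on S has C(7, 2) = 21 edges. P[all 21 edges red] = (1/2)^21, and likewise for blue, so P[monochromatic] = 2·(1/2)^21 = 2^{1 − 21} = 1/1048576.
By linearity of expectation: E[X] = C(11, 7) · 2^{1 − 21} = 330 · 1/1048576 = 165/524288.
Numerically: E[X] ≈ 0.000.

E[X] = C(11,7)·2^(1−C(7,2)) = 165/524288 ≈ 0.000.


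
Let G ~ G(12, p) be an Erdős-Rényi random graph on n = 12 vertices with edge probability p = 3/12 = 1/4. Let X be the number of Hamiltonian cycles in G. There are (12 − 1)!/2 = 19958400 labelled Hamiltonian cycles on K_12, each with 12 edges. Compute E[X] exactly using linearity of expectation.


K_12 has (12 − 1)!/2 = 19958400 labelled Hamiltonian cycles.
For each such Hamiltonian cycle H, let X_H = 1 if all 12 edges of H are present in G. Then P[X_H = 1] = p^{12} = (1/4)^{12} = 1/16777216.
Summing the indicators: E[X] = Σ_H E[X_H] = 19958400 · p^{12} = 19958400 · 1/16777216 = 155925/131072.
Numerically: E[X] ≈ 1.1896.

E[X] = 19958400 · (1/4)^{12} = 155925/131072 ≈ 1.1896.


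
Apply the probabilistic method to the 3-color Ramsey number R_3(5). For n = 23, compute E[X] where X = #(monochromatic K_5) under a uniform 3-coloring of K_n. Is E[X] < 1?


E[X] = C(23, 5) · 3^{1 − 10} = 33649 · 3^{−9} = 33649/19683.
As a reduced fraction: E[X] = 33649/19683 ≈ 1.709546.
Is E[X] < 1? NO.
Since E[X] ≥ 1, the first-moment bound is inconclusive at n = 23; it does NOT by itself certify R_3(5) > 23.

E[X] = 33649/19683 ≈ 1.709546; E[X] ≥ 1; first-moment method inconclusive here.


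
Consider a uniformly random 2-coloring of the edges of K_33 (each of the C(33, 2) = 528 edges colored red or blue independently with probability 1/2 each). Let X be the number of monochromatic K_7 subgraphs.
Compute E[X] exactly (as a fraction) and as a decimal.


Let X = Σ_S X_S over the C(33, 7) = 4272048 subsets S of size 7, where X_S = 1 if the K_7 on S is monochromatic.
For a fixed S, the K_7 on S has C(7, 2) = 21 edges. P[all 21 edges red] = (1/2)^21, and likewise for blue, so P[monochromatic] = 2·(1/2)^21 = 2^{1 − 21} = 1/1048576.
Summing: E[X] = C(33, 7) · 2^{1 − 21} = 4272048 · 1/1048576 = 267003/65536.
Numerically: E[X] ≈ 4.0741.

E[X] = C(33,7)·2^(1−C(7,2)) = 267003/65536 ≈ 4.0741.


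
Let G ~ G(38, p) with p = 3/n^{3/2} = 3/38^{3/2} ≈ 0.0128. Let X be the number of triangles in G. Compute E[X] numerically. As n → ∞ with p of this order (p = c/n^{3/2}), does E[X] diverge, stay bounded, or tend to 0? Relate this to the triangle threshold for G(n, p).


Number of potential triangles: C(38, 3) = 8436.
Each occurs with probability p³ ≈ (0.0128)³ ≈ 2.10057e-06.
By linearity: E[X] = C(38, 3)·p³ ≈ 8436 · 2.10057e-06 ≈ 0.018.
Since α = 3/2 > 1, p = c/n^{3/2} = o(1/n) is below the triangle threshold p ~ 1/n. Asymptotically E[X] ~ (c³/6)·n^{3(1−α)} = (3³/6)·n^{-1.5} → 0, so by Markov's inequality G has no triangles w.h.p.

E[X] ≈ 0.018; in regime p = Θ(1/n^{3/2}) E[X] tends to 0 (below the triangle threshold p ~ 1/n).


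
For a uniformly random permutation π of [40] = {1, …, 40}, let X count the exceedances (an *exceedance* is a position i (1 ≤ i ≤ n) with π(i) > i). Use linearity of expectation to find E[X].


Write X = Σ_{i=1}^{40} X_i, where X_i = 1_{π(i) > i}.
For each fixed i, π(i) is uniform over {1, …, 40} (marginal of a uniform permutation), so P[π(i) > i] = (n − i)/n. Summing: Σ_{i=1}^{40} (n − i)/n = (0 + 1 + … + 39)/40 = 40(40 − 1)/(2·40) = (40 − 1)/2.
Hence E[X] = Σ_{i=1}^{40} (40 − i)/40 = 39/2 ≈ 19.500.

E[X] = 39/2 = 19.500.


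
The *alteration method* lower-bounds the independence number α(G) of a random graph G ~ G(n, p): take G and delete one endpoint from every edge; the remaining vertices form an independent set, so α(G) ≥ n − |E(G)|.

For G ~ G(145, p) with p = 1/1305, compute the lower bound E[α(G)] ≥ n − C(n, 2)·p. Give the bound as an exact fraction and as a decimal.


E[|E(G)|] = C(145, 2)·p = 10440 · (1/1305) = 8.
E[α(G)] ≥ n − E[|E(G)|] = 145 − 8 = 137.
Numerically: ≈ 137.00000.
(This is only a lower bound; the true E[α(G)] may be larger.)

E[α(G)] ≥ 137 ≈ 137.00000.


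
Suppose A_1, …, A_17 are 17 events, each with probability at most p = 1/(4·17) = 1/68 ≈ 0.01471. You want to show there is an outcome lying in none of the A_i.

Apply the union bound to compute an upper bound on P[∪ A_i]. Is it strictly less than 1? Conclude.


Union bound: P[∪_{i=1}^{17} A_i] ≤ Σ_i P[A_i] ≤ 17·p = 17·(1/68) = 1/4.
Numerically: 1/4 ≈ 0.25000.
Is 1/4 < 1? YES.
Since P[∪ A_i] ≤ 1/4 < 1, the complement has P[∩ A_i^c] ≥ 1 − 1/4 = 3/4 > 0, so some outcome avoids every A_i.

17·p = 1/4 ≈ 0.25000; existence CERTIFIED by the union bound.


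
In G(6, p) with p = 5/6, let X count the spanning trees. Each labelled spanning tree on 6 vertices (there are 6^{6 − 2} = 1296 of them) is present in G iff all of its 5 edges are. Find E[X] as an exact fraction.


K_6 has 6^{6 − 2} = 1296 labelled spanning trees.
For each such spanning tree H, let X_H = 1 if all 5 edges of H are present in G. Then P[X_H = 1] = p^{5} = (5/6)^{5} = 3125/7776.
By linearity of expectation: E[X] = Σ_H E[X_H] = 1296 · p^{5} = 1296 · 3125/7776 = 3125/6.
Numerically: E[X] ≈ 520.833.

E[X] = 1296 · (5/6)^{5} = 3125/6 ≈ 520.833.


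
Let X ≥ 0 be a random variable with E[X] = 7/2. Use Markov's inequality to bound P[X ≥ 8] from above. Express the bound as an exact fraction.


μ = E[X] = 7/2, a = 8.
Markov: P[X ≥ 8] ≤ μ/a = (7/2)/8 = 7/16.
Numerically: ≈ 0.43750.
(Since a = 8 > μ = 3.50000, the bound 7/16 is < 1 and informative.)

P[X ≥ 8] ≤ 7/16 ≈ 0.43750.


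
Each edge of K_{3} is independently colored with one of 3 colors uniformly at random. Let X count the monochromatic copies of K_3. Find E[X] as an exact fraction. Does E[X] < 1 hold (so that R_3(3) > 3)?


E[X] = C(3, 3) · 3^{1 − 3} = 1 · 3^{−2} = 1/9.
As a reduced fraction: E[X] = 1/9 ≈ 0.1111111.
Is E[X] < 1? YES.
Since E[X] < 1, there exists a 3-coloring of K_{3} with no monochromatic K_3; hence R_3(3) > 3.

E[X] = 1/9 ≈ 0.1111111; E[X] < 1, so R_3(3) > 3.


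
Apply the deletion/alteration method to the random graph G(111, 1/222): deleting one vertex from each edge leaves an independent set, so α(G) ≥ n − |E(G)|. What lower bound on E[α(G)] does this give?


E[|E(G)|] = C(111, 2)·p = 6105 · (1/222) = 55/2.
E[α(G)] ≥ n − E[|E(G)|] = 111 − 55/2 = 167/2.
Numerically: ≈ 83.500000.
(This is only a lower bound; the true E[α(G)] may be larger.)

E[α(G)] ≥ 167/2 ≈ 83.500000.


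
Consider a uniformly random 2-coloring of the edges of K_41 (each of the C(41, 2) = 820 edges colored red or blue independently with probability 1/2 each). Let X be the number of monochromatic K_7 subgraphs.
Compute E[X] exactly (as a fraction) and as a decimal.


Let X = Σ_S X_S over the C(41, 7) = 22481940 subsets S of size 7, where X_S = 1 if the K_7 on S is monochromatic.
For a fixed S, the K_7 on S has C(7, 2) = 21 edges. P[all 21 edges red] = (1/2)^21, and likewise for blue, so P[monochromatic] = 2·(1/2)^21 = 2^{1 − 21} = 1/1048576.
Summing: E[X] = C(41, 7) · 2^{1 − 21} = 22481940 · 1/1048576 = 5620485/262144.
Numerically: E[X] ≈ 21.44045.

E[X] = C(41,7)·2^(1−C(7,2)) = 5620485/262144 ≈ 21.44045.


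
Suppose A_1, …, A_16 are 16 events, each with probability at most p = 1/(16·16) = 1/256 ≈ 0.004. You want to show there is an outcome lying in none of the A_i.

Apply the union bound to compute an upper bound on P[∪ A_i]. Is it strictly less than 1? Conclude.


Union bound: P[∪_{i=1}^{16} A_i] ≤ Σ_i P[A_i] ≤ 16·p = 16·(1/256) = 1/16.
Numerically: 1/16 ≈ 0.062.
Is 1/16 < 1? YES.
Since P[∪ A_i] ≤ 1/16 < 1, the complement has P[∩ A_i^c] ≥ 1 − 1/16 = 15/16 > 0, so some outcome avoids every A_i.

16·p = 1/16 ≈ 0.062; existence CERTIFIED by the union bound.


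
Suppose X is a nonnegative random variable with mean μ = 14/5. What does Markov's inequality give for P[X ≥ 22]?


μ = E[X] = 14/5, a = 22.
Markov: P[X ≥ 22] ≤ μ/a = (14/5)/22 = 7/55.
Numerically: ≈ 0.1273.
(Since a = 22 > μ = 2.8000, the bound 7/55 is < 1 and informative.)

P[X ≥ 22] ≤ 7/55 ≈ 0.1273.


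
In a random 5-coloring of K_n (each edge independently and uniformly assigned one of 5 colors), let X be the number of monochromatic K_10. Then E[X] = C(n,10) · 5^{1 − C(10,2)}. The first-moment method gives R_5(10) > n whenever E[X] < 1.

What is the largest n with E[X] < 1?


We need C(n, 10) · 5^{1 − 45} < 1, i.e. C(n, 10) < 5^{45 − 1} = 5684341886080801486968994140625.
Check values of n near the boundary:
  n = 5387: C(5387, 10) = 5624406917627224603154306376491; 5624406917627224603154306376491 < 5684341886080801486968994140625? YES
  n = 5388: C(5388, 10) = 5634865093375880654852250419586; 5634865093375880654852250419586 < 5684341886080801486968994140625? YES
  n = 5389: C(5389, 10) = 5645340767466558997768874792926; 5645340767466558997768874792926 < 5684341886080801486968994140625? YES
  n = 5390: C(5390, 10) = 5655833965919099070255434039753; 5655833965919099070255434039753 < 5684341886080801486968994140625? YES
  n = 5391: C(5391, 10) = 5666344714787188828795213697883; 5666344714787188828795213697883 < 5684341886080801486968994140625? YES
  n = 5392: C(5392, 10) = 5676873040158402483252283957448; 5676873040158402483252283957448 < 5684341886080801486968994140625? YES
  n = 5393: C(5393, 10) = 5687418968154238267170642278008; 5687418968154238267170642278008 < 5684341886080801486968994140625? NO
  n = 5394: C(5394, 10) = 5697982524930156243149785372878; 5697982524930156243149785372878 < 5684341886080801486968994140625? NO
  n = 5395: C(5395, 10) = 5708563736675616143322765475706; 5708563736675616143322765475706 < 5684341886080801486968994140625? NO
The largest n with C(n, 10) < 5684341886080801486968994140625 is n = 5392 (where E[X] = 5676873040158402483252283957448/5684341886080801486968994140625 ≈ 0.998686). Hence R_5(10) > 5392, i.e. R_5(10) ≥ 5393.

Largest n = 5392; hence R_5(10) > 5392.


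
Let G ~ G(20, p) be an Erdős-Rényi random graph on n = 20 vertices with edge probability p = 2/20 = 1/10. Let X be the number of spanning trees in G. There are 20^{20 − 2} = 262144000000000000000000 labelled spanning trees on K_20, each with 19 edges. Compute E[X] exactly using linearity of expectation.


K_20 has 20^{20 − 2} = 262144000000000000000000 labelled spanning trees.
For each such spanning tree H, let X_H = 1 if all 19 edges of H are present in G. Then P[X_H = 1] = p^{19} = (1/10)^{19} = 1/10000000000000000000.
By linearity: E[X] = Σ_H E[X_H] = 262144000000000000000000 · p^{19} = 262144000000000000000000 · 1/10000000000000000000 = 131072/5.
Numerically: E[X] ≈ 26214.4.

E[X] = 262144000000000000000000 · (1/10)^{19} = 131072/5 ≈ 26214.4.


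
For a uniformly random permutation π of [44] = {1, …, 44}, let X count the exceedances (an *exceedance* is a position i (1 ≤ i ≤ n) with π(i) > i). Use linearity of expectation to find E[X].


Write X = Σ_{i=1}^{44} X_i, where X_i = 1_{π(i) > i}.
For each fixed i, π(i) is uniform over {1, …, 44} (marginal of a uniform permutation), so P[π(i) > i] = (n − i)/n. Summing: Σ_{i=1}^{44} (n − i)/n = (0 + 1 + … + 43)/44 = 44(44 − 1)/(2·44) = (44 − 1)/2.
Hence E[X] = Σ_{i=1}^{44} (44 − i)/44 = 43/2 ≈ 21.500.

E[X] = 43/2 = 21.500.


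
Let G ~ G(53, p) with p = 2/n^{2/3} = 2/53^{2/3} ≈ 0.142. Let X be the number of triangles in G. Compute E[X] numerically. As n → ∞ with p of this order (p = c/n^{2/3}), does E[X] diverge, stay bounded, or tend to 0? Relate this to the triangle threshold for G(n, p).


Number of potential triangles: C(53, 3) = 23426.
Each occurs with probability p³ ≈ (0.142)³ ≈ 2.84799e-03.
By linearity: E[X] = C(53, 3)·p³ ≈ 23426 · 2.84799e-03 ≈ 66.717.
Since α = 2/3 < 1, p = c/n^{2/3} ≫ 1/n is above the triangle threshold p ~ 1/n. Asymptotically E[X] ~ (c³/6)·n^{3(1−α)} = (2³/6)·n^{1} → ∞; triangles are abundant w.h.p.

E[X] ≈ 66.717; in regime p = Θ(1/n^{2/3}) E[X] diverges (above the triangle threshold p ~ 1/n).


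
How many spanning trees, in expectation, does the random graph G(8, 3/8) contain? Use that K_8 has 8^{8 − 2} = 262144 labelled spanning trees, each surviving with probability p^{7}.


K_8 has 8^{8 − 2} = 262144 labelled spanning trees.
For each such spanning tree H, let X_H = 1 if all 7 edges of H are present in G. Then P[X_H = 1] = p^{7} = (3/8)^{7} = 2187/2097152.
By linearity: E[X] = Σ_H E[X_H] = 262144 · p^{7} = 262144 · 2187/2097152 = 2187/8.
Numerically: E[X] ≈ 273.375.

E[X] = 262144 · (3/8)^{7} = 2187/8 ≈ 273.375.


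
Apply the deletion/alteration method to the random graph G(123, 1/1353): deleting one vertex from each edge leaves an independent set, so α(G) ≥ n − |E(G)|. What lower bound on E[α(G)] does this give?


E[|E(G)|] = C(123, 2)·p = 7503 · (1/1353) = 61/11.
E[α(G)] ≥ n − E[|E(G)|] = 123 − 61/11 = 1292/11.
Numerically: ≈ 117.4545.
(This is only a lower bound; the true E[α(G)] may be larger.)

E[α(G)] ≥ 1292/11 ≈ 117.4545.


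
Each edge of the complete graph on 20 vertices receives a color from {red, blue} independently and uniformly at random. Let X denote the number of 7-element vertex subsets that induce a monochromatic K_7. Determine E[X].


Let X = Σ_S X_S over the C(20, 7) = 77520 subsets S of size 7, where X_S = 1 if the K_7 on S is monochromatic.
For a fixed S, the K_7 on S has C(7, 2) = 21 edges. P[all 21 edges red] = (1/2)^21, and likewise for blue, so P[monochromatic] = 2·(1/2)^21 = 2^{1 − 21} = 1/1048576.
Summing: E[X] = C(20, 7) · 2^{1 − 21} = 77520 · 1/1048576 = 4845/65536.
Numerically: E[X] ≈ 0.073929.

E[X] = C(20,7)·2^(1−C(7,2)) = 4845/65536 ≈ 0.073929.


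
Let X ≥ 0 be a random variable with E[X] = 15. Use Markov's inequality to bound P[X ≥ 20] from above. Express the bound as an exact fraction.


μ = E[X] = 15, a = 20.
Markov: P[X ≥ 20] ≤ μ/a = (15)/20 = 3/4.
Numerically: ≈ 0.75000.
(Since a = 20 > μ = 15.00000, the bound 3/4 is < 1 and informative.)

P[X ≥ 20] ≤ 3/4 ≈ 0.75000.


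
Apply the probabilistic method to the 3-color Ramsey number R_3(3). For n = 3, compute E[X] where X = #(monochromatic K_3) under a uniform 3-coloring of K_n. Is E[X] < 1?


E[X] = C(3, 3) · 3^{1 − 3} = 1 · 3^{−2} = 1/9.
As a reduced fraction: E[X] = 1/9 ≈ 0.111.
Is E[X] < 1? YES.
Since E[X] < 1, there exists a 3-coloring of K_{3} with no monochromatic K_3; hence R_3(3) > 3.

E[X] = 1/9 ≈ 0.111; E[X] < 1, so R_3(3) > 3.


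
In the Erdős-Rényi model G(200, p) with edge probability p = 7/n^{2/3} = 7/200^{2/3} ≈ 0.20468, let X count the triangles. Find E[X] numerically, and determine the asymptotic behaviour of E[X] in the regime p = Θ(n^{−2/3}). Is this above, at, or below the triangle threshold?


Number of potential triangles: C(200, 3) = 1313400.
Each occurs with probability p³ ≈ (0.20468)³ ≈ 8.5750000e-03.
By linearity: E[X] = C(200, 3)·p³ ≈ 1313400 · 8.5750000e-03 ≈ 11262.40500.
Since α = 2/3 < 1, p = c/n^{2/3} ≫ 1/n is above the triangle threshold p ~ 1/n. Asymptotically E[X] ~ (c³/6)·n^{3(1−α)} = (7³/6)·n^{1} → ∞; triangles are abundant w.h.p.

E[X] ≈ 11262.40500; in regime p = Θ(1/n^{2/3}) E[X] diverges (above the triangle threshold p ~ 1/n).


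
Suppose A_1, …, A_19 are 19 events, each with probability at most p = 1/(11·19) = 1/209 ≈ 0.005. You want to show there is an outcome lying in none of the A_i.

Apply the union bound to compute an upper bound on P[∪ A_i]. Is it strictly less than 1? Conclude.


Union bound: P[∪_{i=1}^{19} A_i] ≤ Σ_i P[A_i] ≤ 19·p = 19·(1/209) = 1/11.
Numerically: 1/11 ≈ 0.091.
Is 1/11 < 1? YES.
Since P[∪ A_i] ≤ 1/11 < 1, the complement has P[∩ A_i^c] ≥ 1 − 1/11 = 10/11 > 0, so some outcome avoids every A_i.

19·p = 1/11 ≈ 0.091; existence CERTIFIED by the union bound.


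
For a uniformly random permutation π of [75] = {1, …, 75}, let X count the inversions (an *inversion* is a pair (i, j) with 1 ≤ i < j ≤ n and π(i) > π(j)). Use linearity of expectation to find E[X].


Write X = Σ X_I over the C(75, 2) = 2775 pairs i < j, with X_I the indicator of one inversion.
There are 2775 indicators.
For each fixed pair i < j, the values π(i) and π(j) are two distinct elements of {1, …, 75} in uniformly random order; by symmetry P[π(i) > π(j)] = 1/2.
By linearity: E[X] = 2775 · (1/2) = C(75, 2) · (1/2) = 2775/2 = 2775/2 ≈ 1387.50000.

E[X] = 2775/2 = 1387.50000.


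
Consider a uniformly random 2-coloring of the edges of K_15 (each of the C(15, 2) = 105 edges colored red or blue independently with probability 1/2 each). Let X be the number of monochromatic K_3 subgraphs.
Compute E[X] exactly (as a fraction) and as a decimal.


Let X = Σ_S X_S over the C(15, 3) = 455 subsets S of size 3, where X_S = 1 if the K_3 on S is monochromatic.
For a fixed S, the K_3 on S has C(3, 2) = 3 edges. P[all 3 edges red] = (1/2)^3, and likewise for blue, so P[monochromatic] = 2·(1/2)^3 = 2^{1 − 3} = 1/4.
By linearity of expectation: E[X] = C(15, 3) · 2^{1 − 3} = 455 · 1/4 = 455/4.
Numerically: E[X] ≈ 113.75000.

E[X] = C(15,3)·2^(1−C(3,2)) = 455/4 ≈ 113.75000.


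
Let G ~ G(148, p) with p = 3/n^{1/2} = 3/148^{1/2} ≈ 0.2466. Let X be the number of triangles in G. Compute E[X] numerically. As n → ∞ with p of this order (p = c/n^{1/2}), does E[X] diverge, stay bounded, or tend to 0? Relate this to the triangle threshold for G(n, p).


Number of potential triangles: C(148, 3) = 529396.
Each occurs with probability p³ ≈ (0.2466)³ ≈ 1.499585e-02.
By linearity: E[X] = C(148, 3)·p³ ≈ 529396 · 1.499585e-02 ≈ 7938.7449.
Since α = 1/2 < 1, p = c/n^{1/2} ≫ 1/n is above the triangle threshold p ~ 1/n. Asymptotically E[X] ~ (c³/6)·n^{3(1−α)} = (3³/6)·n^{1.5} → ∞; triangles are abundant w.h.p.

E[X] ≈ 7938.7449; in regime p = Θ(1/n^{1/2}) E[X] diverges (above the triangle threshold p ~ 1/n).


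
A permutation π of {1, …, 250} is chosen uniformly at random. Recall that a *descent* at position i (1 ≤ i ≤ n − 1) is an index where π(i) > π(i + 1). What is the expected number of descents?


Write X = Σ X_I over i = 1, …, 249, with X_I the indicator of one descent.
There are 249 indicators.
For each fixed i, the pair (π(i), π(i+1)) is a uniformly random ordered pair of distinct values from {1, …, 250}; by symmetry P[π(i) > π(i+1)] = 1/2.
By linearity: E[X] = 249 · (1/2) = (250 − 1) · (1/2) = 249/2 ≈ 124.500000.

E[X] = 249/2 = 124.500000.


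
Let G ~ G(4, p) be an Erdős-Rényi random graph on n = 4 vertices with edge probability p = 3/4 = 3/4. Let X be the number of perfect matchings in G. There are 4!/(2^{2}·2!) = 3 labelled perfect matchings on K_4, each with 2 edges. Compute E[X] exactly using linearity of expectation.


K_4 has 4!/(2^{2}·2!) = 3 labelled perfect matchings.
For each such perfect matching H, let X_H = 1 if all 2 edges of H are present in G. Then P[X_H = 1] = p^{2} = (3/4)^{2} = 9/16.
By linearity: E[X] = Σ_H E[X_H] = 3 · p^{2} = 3 · 9/16 = 27/16.
Numerically: E[X] ≈ 1.688.

E[X] = 3 · (3/4)^{2} = 27/16 ≈ 1.688.


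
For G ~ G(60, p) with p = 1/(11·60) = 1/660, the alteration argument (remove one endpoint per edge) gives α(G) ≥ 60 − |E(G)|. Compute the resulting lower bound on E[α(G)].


E[|E(G)|] = C(60, 2)·p = 1770 · (1/660) = 59/22.
E[α(G)] ≥ n − E[|E(G)|] = 60 − 59/22 = 1261/22.
Numerically: ≈ 57.318.
(This is only a lower bound; the true E[α(G)] may be larger.)

E[α(G)] ≥ 1261/22 ≈ 57.318.


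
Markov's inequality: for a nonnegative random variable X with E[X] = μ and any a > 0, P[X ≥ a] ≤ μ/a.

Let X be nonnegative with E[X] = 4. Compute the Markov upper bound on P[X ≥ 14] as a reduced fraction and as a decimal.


μ = E[X] = 4, a = 14.
Markov: P[X ≥ 14] ≤ μ/a = (4)/14 = 2/7.
Numerically: ≈ 0.285714.
(Since a = 14 > μ = 4.000000, the bound 2/7 is < 1 and informative.)

P[X ≥ 14] ≤ 2/7 ≈ 0.285714.


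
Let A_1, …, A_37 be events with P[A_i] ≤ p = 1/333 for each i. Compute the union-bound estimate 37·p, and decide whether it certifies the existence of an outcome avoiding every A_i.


Union bound: P[∪_{i=1}^{37} A_i] ≤ Σ_i P[A_i] ≤ 37·p = 37·(1/333) = 1/9.
Numerically: 1/9 ≈ 0.1111111.
Is 1/9 < 1? YES.
Since P[∪ A_i] ≤ 1/9 < 1, the complement has P[∩ A_i^c] ≥ 1 − 1/9 = 8/9 > 0, so some outcome avoids every A_i.

37·p = 1/9 ≈ 0.1111111; existence CERTIFIED by the union bound.


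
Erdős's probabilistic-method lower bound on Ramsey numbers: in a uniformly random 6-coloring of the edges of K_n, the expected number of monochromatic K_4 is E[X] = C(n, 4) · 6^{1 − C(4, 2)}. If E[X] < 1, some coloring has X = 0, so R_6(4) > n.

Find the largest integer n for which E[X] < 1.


We need C(n, 4) · 6^{1 − 6} < 1, i.e. C(n, 4) < 6^{6 − 1} = 7776.
Check values of n near the boundary:
  n = 16: C(16, 4) = 1820; 1820 < 7776? YES
  n = 17: C(17, 4) = 2380; 2380 < 7776? YES
  n = 18: C(18, 4) = 3060; 3060 < 7776? YES
  n = 19: C(19, 4) = 3876; 3876 < 7776? YES
  n = 20: C(20, 4) = 4845; 4845 < 7776? YES
  n = 21: C(21, 4) = 5985; 5985 < 7776? YES
  n = 22: C(22, 4) = 7315; 7315 < 7776? YES
  n = 23: C(23, 4) = 8855; 8855 < 7776? NO
  n = 24: C(24, 4) = 10626; 10626 < 7776? NO
  n = 25: C(25, 4) = 12650; 12650 < 7776? NO
The largest n with C(n, 4) < 7776 is n = 22 (where E[X] = 7315/7776 ≈ 0.9407). Hence R_6(4) > 22, i.e. R_6(4) ≥ 23.

Largest n = 22; hence R_6(4) > 22.


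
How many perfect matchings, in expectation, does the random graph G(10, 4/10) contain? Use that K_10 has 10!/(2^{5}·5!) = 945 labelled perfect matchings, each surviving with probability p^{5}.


K_10 has 10!/(2^{5}·5!) = 945 labelled perfect matchings.
For each such perfect matching H, let X_H = 1 if all 5 edges of H are present in G. Then P[X_H = 1] = p^{5} = (2/5)^{5} = 32/3125.
By linearity: E[X] = Σ_H E[X_H] = 945 · p^{5} = 945 · 32/3125 = 6048/625.
Numerically: E[X] ≈ 9.68.

E[X] = 945 · (2/5)^{5} = 6048/625 ≈ 9.68.


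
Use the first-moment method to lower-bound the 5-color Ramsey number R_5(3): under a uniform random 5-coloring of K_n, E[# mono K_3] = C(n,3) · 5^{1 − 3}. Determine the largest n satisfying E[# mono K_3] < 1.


We need C(n, 3) · 5^{1 − 3} < 1, i.e. C(n, 3) < 5^{3 − 1} = 25.
Check values of n near the boundary:
  n = 3: C(3, 3) = 1; 1 < 25? YES
  n = 4: C(4, 3) = 4; 4 < 25? YES
  n = 5: C(5, 3) = 10; 10 < 25? YES
  n = 6: C(6, 3) = 20; 20 < 25? YES
  n = 7: C(7, 3) = 35; 35 < 25? NO
The largest n with C(n, 3) < 25 is n = 6 (where E[X] = 4/5 ≈ 0.8000000). Hence R_5(3) > 6, i.e. R_5(3) ≥ 7.

Largest n = 6; hence R_5(3) > 6.


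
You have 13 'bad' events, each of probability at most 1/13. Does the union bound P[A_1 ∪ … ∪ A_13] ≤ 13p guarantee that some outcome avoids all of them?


Union bound: P[∪_{i=1}^{13} A_i] ≤ Σ_i P[A_i] ≤ 13·p = 13·(1/13) = 1.
Numerically: 1 ≈ 1.0000.
Is 1 < 1? NO.
Since the bound 1 is ≥ 1, the union bound is uninformative here; it does NOT by itself certify existence.

13·p = 1 ≈ 1.0000; existence NOT certified by the union bound.


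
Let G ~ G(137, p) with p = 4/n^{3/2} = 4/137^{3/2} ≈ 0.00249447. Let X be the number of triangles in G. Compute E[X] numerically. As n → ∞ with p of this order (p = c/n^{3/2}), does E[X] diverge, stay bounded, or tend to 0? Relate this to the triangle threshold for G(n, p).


Number of potential triangles: C(137, 3) = 419220.
Each occurs with probability p³ ≈ (0.00249447)³ ≈ 1.55216334e-08.
By linearity: E[X] = C(137, 3)·p³ ≈ 419220 · 1.55216334e-08 ≈ 0.006507.
Since α = 3/2 > 1, p = c/n^{3/2} = o(1/n) is below the triangle threshold p ~ 1/n. Asymptotically E[X] ~ (c³/6)·n^{3(1−α)} = (4³/6)·n^{-1.5} → 0, so by Markov's inequality G has no triangles w.h.p.

E[X] ≈ 0.006507; in regime p = Θ(1/n^{3/2}) E[X] tends to 0 (below the triangle threshold p ~ 1/n).
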